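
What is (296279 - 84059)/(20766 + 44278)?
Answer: 53055/16261 ≈ 3.2627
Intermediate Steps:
(296279 - 84059)/(20766 + 44278) = 212220/65044 = 212220*(1/65044) = 53055/16261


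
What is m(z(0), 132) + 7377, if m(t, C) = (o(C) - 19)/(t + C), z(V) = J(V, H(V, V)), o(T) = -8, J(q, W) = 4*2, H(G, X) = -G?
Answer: 1032753/140 ≈ 7376.8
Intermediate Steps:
J(q, W) = 8
z(V) = 8
m(t, C) = -27/(C + t) (m(t, C) = (-8 - 19)/(t + C) = -27/(C + t))
m(z(0), 132) + 7377 = -27/(132 + 8) + 7377 = -27/140 + 7377 = 1032753/140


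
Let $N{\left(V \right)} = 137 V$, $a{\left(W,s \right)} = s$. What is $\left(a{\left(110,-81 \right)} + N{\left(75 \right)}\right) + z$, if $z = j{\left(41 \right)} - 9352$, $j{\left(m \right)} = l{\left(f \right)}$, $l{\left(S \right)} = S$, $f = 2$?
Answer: $844$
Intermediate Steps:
$j{\left(m \right)} = 2$
$z = -9350$ ($z = 2 - 9352 = -9350$)
$\left(a{\left(110,-81 \right)} + N{\left(75 \right)}\right) + z = \left(-81 + 137 \cdot 75\right) - 9350 = \left(-81 + 10275\right) - 9350 = 10194 - 9350 = 844$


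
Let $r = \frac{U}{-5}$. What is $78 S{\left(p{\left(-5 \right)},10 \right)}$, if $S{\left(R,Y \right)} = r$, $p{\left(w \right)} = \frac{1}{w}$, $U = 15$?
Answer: $-234$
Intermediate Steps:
$r = -3$ ($r = \frac{15}{-5} = 15 \left(- \frac{1}{5}\right) = -3$)
$S{\left(R,Y \right)} = -3$
$78 S{\left(p{\left(-5 \right)},10 \right)} = 78 \left(-3\right) = -234$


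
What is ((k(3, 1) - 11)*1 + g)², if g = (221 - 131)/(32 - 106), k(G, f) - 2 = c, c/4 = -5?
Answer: 1249924/1369 ≈ 913.02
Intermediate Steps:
c = -20 (c = 4*(-5) = -20)
k(G, f) = -18 (k(G, f) = 2 - 20 = -18)
g = -45/37 (g = 90/(-74) = 90*(-1/74) = -45/37 ≈ -1.2162)
((k(3, 1) - 11)*1 + g)² = ((-18 - 11)*1 - 45/37)² = (-29*1 - 45/37)² = (-29 - 45/37)² = (-1118/37)² = 1249924/1369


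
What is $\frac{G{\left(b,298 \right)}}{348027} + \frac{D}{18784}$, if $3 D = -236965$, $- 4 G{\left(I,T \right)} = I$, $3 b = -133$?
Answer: $- \frac{82469593487}{19612017504} \approx -4.2051$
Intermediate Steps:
$b = - \frac{133}{3}$ ($b = \frac{1}{3} \left(-133\right) = - \frac{133}{3} \approx -44.333$)
$G{\left(I,T \right)} = - \frac{I}{4}$
$D = - \frac{236965}{3}$ ($D = \frac{1}{3} \left(-236965\right) = - \frac{236965}{3} \approx -78988.0$)
$\frac{G{\left(b,298 \right)}}{348027} + \frac{D}{18784} = \frac{\left(- \frac{1}{4}\right) \left(- \frac{133}{3}\right)}{348027} - \frac{236965}{3 \cdot 18784} = \frac{133}{12} \cdot \frac{1}{348027} - \frac{236965}{56352} = \frac{133}{4176324} - \frac{236965}{56352} = - \frac{82469593487}{19612017504}$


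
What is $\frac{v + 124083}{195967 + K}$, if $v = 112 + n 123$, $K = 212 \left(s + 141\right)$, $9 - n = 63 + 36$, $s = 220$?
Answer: $\frac{113125}{272499} \approx 0.41514$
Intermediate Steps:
$n = -90$ ($n = 9 - \left(63 + 36\right) = 9 - 99 = -90$)
$K = 76532$ ($K = 212 \left(220 + 141\right) = 212 \cdot 361 = 76532$)
$v = -10958$ ($v = 112 - 11070 = -10958$)
$\frac{v + 124083}{195967 + K} = \frac{-10958 + 124083}{195967 + 76532} = \frac{113125}{272499}$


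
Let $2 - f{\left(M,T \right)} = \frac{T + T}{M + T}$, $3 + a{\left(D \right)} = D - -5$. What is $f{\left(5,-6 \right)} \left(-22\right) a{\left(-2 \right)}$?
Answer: $0$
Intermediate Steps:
$a{\left(D \right)} = 2 + D$ ($a{\left(D \right)} = -3 + \left(D - -5\right) = -3 + \left(D + 5\right) = -3 + \left(5 + D\right) = 2 + D$)
$f{\left(M,T \right)} = 2 - \frac{2 T}{M + T}$ ($f{\left(M,T \right)} = 2 - \frac{T + T}{M + T} = 2 - \frac{2 T}{M + T}$)
$f{\left(5,-6 \right)} \left(-22\right) a{\left(-2 \right)} = 2 \cdot 5 \frac{1}{5 - 6} \left(-22\right) \left(2 - 2\right) = 2 \cdot 5 \frac{1}{-1} \left(-22\right) 0 = 2 \cdot 5 \left(-1\right) \left(-22\right) 0 = \left(-10\right) \left(-22\right) 0 = 220 \cdot 0 = 0$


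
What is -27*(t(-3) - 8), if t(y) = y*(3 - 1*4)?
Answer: 135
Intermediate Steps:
t(y) = -y (t(y) = y*(3 - 4) = y*(-1) = -y)
-27*(t(-3) - 8) = -27*(-1*(-3) - 8) = -27*(3 - 8) = -27*(-5) = 135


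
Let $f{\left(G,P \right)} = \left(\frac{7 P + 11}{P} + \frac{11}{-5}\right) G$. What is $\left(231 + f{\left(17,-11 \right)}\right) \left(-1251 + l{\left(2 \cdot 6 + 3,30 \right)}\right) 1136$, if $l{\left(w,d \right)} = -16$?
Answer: $- \frac{2127303136}{5} \approx -4.2546 \cdot 10^{8}$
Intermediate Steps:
$f{\left(G,P \right)} = G \left(- \frac{11}{5} + \frac{11 + 7 P}{P}\right)$ ($f{\left(G,P \right)} = \left(\frac{11 + 7 P}{P} + 11 \left(- \frac{1}{5}\right)\right) G = \left(\frac{11 + 7 P}{P} - \frac{11}{5}\right) G = \left(- \frac{11}{5} + \frac{11 + 7 P}{P}\right) G = G \left(- \frac{11}{5} + \frac{11 + 7 P}{P}\right)$)
$\left(231 + f{\left(17,-11 \right)}\right) \left(-1251 + l{\left(2 \cdot 6 + 3,30 \right)}\right) 1136 = \left(231 + \frac{1}{5} \cdot 17 \frac{1}{-11} \left(55 + 24 \left(-11\right)\right)\right) \left(-1251 - 16\right) 1136 = \left(231 + \frac{1}{5} \cdot 17 \left(- \frac{1}{11}\right) \left(55 - 264\right)\right) \left(-1267\right) 1136 = \left(231 + \frac{1}{5} \cdot 17 \left(- \frac{1}{11}\right) \left(-209\right)\right) \left(-1267\right) 1136 = \left(231 + \frac{323}{5}\right) \left(-1267\right) 1136 = \frac{1478}{5} \left(-1267\right) 1136 = \left(- \frac{1872626}{5}\right) 1136 = - \frac{2127303136}{5}$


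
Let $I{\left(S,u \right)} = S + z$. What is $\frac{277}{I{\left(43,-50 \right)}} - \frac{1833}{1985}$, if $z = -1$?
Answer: $\frac{472859}{83370} \approx 5.6718$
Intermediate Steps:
$I{\left(S,u \right)} = -1 + S$ ($I{\left(S,u \right)} = S - 1 = -1 + S$)
$\frac{277}{I{\left(43,-50 \right)}} - \frac{1833}{1985} = \frac{277}{-1 + 43} - \frac{1833}{1985} = \frac{277}{42} - \frac{1833}{1985} = \frac{472859}{83370}$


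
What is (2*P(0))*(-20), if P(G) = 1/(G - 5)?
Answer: 8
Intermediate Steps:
P(G) = 1/(-5 + G)
(2*P(0))*(-20) = (2/(-5 + 0))*(-20) = (2/(-5))*(-20) = (2*(-1/5))*(-20) = -2/5*(-20) = 8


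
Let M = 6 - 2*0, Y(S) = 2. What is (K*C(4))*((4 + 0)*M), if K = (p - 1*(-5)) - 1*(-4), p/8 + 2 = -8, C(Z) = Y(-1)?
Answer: -3408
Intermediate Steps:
C(Z) = 2
p = -80 (p = -16 + 8*(-8) = -16 - 64 = -80)
M = 6 (M = 6 + 0 = 6)
K = -71 (K = (-80 - 1*(-5)) - 1*(-4) = (-80 + 5) + 4 = -75 + 4 = -71)
(K*C(4))*((4 + 0)*M) = (-71*2)*((4 + 0)*6) = -568*6 = -142*24 = -3408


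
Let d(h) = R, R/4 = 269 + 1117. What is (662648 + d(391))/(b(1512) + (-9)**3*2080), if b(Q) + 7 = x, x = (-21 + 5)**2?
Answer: -668192/1516071 ≈ -0.44074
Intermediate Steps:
R = 5544 (R = 4*(269 + 1117) = 4*1386 = 5544)
d(h) = 5544
x = 256 (x = (-16)**2 = 256)
b(Q) = 249 (b(Q) = -7 + 256 = 249)
(662648 + d(391))/(b(1512) + (-9)**3*2080) = (662648 + 5544)/(249 + (-9)**3*2080) = 668192/(249 - 729*2080) = 668192/(249 - 1516320) = 668192/(-1516071) = 668192*(-1/1516071) = -668192/1516071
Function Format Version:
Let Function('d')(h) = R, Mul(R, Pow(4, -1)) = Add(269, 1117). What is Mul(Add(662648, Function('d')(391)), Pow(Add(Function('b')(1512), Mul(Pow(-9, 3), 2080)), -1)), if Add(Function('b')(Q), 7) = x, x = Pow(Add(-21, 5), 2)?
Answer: Rational(-668192, 1516071) ≈ -0.44074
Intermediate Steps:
R = 5544 (R = Mul(4, Add(269, 1117)) = Mul(4, 1386) = 5544)
Function('d')(h) = 5544
x = 256 (x = Pow(-16, 2) = 256)
Function('b')(Q) = 249 (Function('b')(Q) = Add(-7, 256) = 249)
Mul(Add(662648, Function('d')(391)), Pow(Add(Function('b')(1512), Mul(Pow(-9, 3), 2080)), -1)) = Mul(Add(662648, 5544), Pow(Add(249, Mul(Pow(-9, 3), 2080)), -1)) = Mul(668192, Pow(Add(249, Mul(-729, 2080)), -1)) = Mul(668192, Pow(Add(249, -1516320), -1)) = Mul(668192, Pow(-1516071, -1)) = Mul(668192, Rational(-1, 1516071)) = Rational(-668192, 1516071)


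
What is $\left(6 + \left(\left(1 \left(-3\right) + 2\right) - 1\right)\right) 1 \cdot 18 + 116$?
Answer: $188$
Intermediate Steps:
$\left(6 + \left(\left(1 \left(-3\right) + 2\right) - 1\right)\right) 1 \cdot 18 + 116 = \left(6 + \left(\left(-3 + 2\right) - 1\right)\right) 1 \cdot 18 + 116 = \left(6 - 2\right) 1 \cdot 18 + 116 = 4 \cdot 1 \cdot 18 + 116 = 4 \cdot 18 + 116 = 72 + 116 = 188$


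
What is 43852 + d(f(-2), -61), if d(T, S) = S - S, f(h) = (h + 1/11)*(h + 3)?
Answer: 43852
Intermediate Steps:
f(h) = (3 + h)*(1/11 + h) (f(h) = (h + 1/11)*(3 + h) = (1/11 + h)*(3 + h) = (3 + h)*(1/11 + h))
d(T, S) = 0
43852 + d(f(-2), -61) = 43852 + 0 = 43852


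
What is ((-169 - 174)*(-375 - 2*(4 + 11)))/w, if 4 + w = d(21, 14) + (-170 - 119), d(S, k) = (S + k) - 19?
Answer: -138915/277 ≈ -501.50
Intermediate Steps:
d(S, k) = -19 + S + k
w = -277 (w = -4 + ((-19 + 21 + 14) + (-170 - 119)) = -4 + (16 - 289) = -4 - 273 = -277)
((-169 - 174)*(-375 - 2*(4 + 11)))/w = ((-169 - 174)*(-375 - 2*(4 + 11)))/(-277) = -343*(-375 - 2*15)*(-1/277) = -343*(-375 - 30)*(-1/277) = -343*(-405)*(-1/277) = 138915*(-1/277) = -138915/277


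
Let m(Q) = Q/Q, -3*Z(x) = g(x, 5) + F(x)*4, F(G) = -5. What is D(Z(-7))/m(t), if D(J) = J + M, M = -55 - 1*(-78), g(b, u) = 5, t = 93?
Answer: 28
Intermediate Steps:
Z(x) = 5 (Z(x) = -(5 - 5*4)/3 = -(5 - 20)/3 = -⅓*(-15) = 5)
m(Q) = 1
M = 23 (M = -55 + 78 = 23)
D(J) = 23 + J (D(J) = J + 23 = 23 + J)
D(Z(-7))/m(t) = (23 + 5)/1 = 28*1 = 28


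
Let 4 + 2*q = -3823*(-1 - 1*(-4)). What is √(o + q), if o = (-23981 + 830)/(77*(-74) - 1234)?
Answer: I*√68873348711/3466 ≈ 75.718*I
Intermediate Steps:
o = 23151/6932 (o = -23151/(-5698 - 1234) = -23151/(-6932) = -23151*(-1/6932) = 23151/6932 ≈ 3.3397)
q = -11473/2 (q = -2 + (-3823*(-1 - 1*(-4)))/2 = -2 + (-3823*(-1 + 4))/2 = -2 + (-3823*3)/2 = -2 + (½)*(-11469) = -2 - 11469/2 = -11473/2 ≈ -5736.5)
√(o + q) = √(23151/6932 - 11473/2) = √(-39742267/6932) = I*√68873348711/3466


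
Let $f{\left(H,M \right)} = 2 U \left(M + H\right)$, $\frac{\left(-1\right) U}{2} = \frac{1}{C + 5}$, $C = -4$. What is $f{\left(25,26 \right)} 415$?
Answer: $-84660$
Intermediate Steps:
$U = -2$ ($U = - \frac{2}{-4 + 5} = - \frac{2}{1} = \left(-2\right) 1 = -2$)
$f{\left(H,M \right)} = - 4 H - 4 M$ ($f{\left(H,M \right)} = 2 \left(-2\right) \left(M + H\right) = - 4 \left(H + M\right) = - 4 H - 4 M$)
$f{\left(25,26 \right)} 415 = \left(\left(-4\right) 25 - 104\right) 415 = \left(-100 - 104\right) 415 = \left(-204\right) 415 = -84660$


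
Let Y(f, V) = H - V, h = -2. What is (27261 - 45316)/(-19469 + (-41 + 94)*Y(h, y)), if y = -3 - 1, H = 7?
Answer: 18055/18886 ≈ 0.95600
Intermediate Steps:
y = -4
Y(f, V) = 7 - V
(27261 - 45316)/(-19469 + (-41 + 94)*Y(h, y)) = (27261 - 45316)/(-19469 + (-41 + 94)*(7 - 1*(-4))) = -18055/(-19469 + 53*(7 + 4)) = -18055/(-19469 + 53*11) = -18055/(-19469 + 583) = -18055/(-18886) = -18055*(-1/18886) = 18055/18886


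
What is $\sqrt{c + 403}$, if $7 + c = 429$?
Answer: $5 \sqrt{33} \approx 28.723$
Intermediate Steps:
$c = 422$ ($c = -7 + 429 = 422$)
$\sqrt{c + 403} = \sqrt{422 + 403} = \sqrt{825} = 5 \sqrt{33}$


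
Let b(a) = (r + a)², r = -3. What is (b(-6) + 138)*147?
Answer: 32193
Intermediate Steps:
b(a) = (-3 + a)²
(b(-6) + 138)*147 = ((-3 - 6)² + 138)*147 = ((-9)² + 138)*147 = (81 + 138)*147 = 219*147 = 32193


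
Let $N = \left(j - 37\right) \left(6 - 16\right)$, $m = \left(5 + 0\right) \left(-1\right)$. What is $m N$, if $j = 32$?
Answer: $-250$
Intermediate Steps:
$m = -5$ ($m = 5 \left(-1\right) = -5$)
$N = 50$ ($N = \left(32 - 37\right) \left(6 - 16\right) = \left(-5\right) \left(-10\right) = 50$)
$m N = \left(-5\right) 50 = -250$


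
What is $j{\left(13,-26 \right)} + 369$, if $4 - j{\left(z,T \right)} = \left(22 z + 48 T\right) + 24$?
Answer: $1311$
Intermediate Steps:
$j{\left(z,T \right)} = -20 - 48 T - 22 z$ ($j{\left(z,T \right)} = 4 - \left(\left(22 z + 48 T\right) + 24\right) = 4 - \left(24 + 22 z + 48 T\right) = -20 - 48 T - 22 z$)
$j{\left(13,-26 \right)} + 369 = \left(-20 - -1248 - 286\right) + 369 = \left(-20 + 1248 - 286\right) + 369 = 942 + 369 = 1311$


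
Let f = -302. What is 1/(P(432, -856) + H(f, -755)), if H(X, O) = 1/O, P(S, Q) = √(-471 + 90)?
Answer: -755/217179526 - 570025*I*√381/217179526 ≈ -3.4764e-6 - 0.051232*I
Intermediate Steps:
P(S, Q) = I*√381 (P(S, Q) = √(-381) = I*√381)
1/(P(432, -856) + H(f, -755)) = 1/(I*√381 + 1/(-755)) = 1/(I*√381 - 1/755) = 1/(-1/755 + I*√381)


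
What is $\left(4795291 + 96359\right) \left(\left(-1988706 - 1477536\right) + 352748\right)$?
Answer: $-15230122925100$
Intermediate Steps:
$\left(4795291 + 96359\right) \left(\left(-1988706 - 1477536\right) + 352748\right) = 4891650 \left(-3466242 + 352748\right) = 4891650 \left(-3113494\right) = -15230122925100$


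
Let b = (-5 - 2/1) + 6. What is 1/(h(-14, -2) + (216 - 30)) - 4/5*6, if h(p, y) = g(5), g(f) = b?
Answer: -887/185 ≈ -4.7946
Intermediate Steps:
b = -1 (b = (-5 - 2*1) + 6 = (-5 - 2) + 6 = -7 + 6 = -1)
g(f) = -1
h(p, y) = -1
1/(h(-14, -2) + (216 - 30)) - 4/5*6 = 1/(-1 + (216 - 30)) - 4/5*6 = 1/(-1 + 186) - 4*⅕*6 = 1/185 - ⅘*6 = 1/185 - 24/5 = -887/185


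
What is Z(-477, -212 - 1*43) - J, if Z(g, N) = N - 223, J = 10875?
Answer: -11353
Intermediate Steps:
Z(g, N) = -223 + N
Z(-477, -212 - 1*43) - J = (-223 + (-212 - 1*43)) - 1*10875 = (-223 + (-212 - 43)) - 10875 = (-223 - 255) - 10875 = -478 - 10875 = -11353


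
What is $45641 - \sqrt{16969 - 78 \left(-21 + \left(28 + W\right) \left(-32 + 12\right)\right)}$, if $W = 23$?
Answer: $45641 - \sqrt{98167} \approx 45328.0$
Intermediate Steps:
$45641 - \sqrt{16969 - 78 \left(-21 + \left(28 + W\right) \left(-32 + 12\right)\right)} = 45641 - \sqrt{16969 - 78 \left(-21 + \left(28 + 23\right) \left(-32 + 12\right)\right)} = 45641 - \sqrt{16969 - 78 \left(-21 + 51 \left(-20\right)\right)} = 45641 - \sqrt{16969 - 78 \left(-21 - 1020\right)} = 45641 - \sqrt{16969 - -81198} = 45641 - \sqrt{16969 + 81198} = 45641 - \sqrt{98167}$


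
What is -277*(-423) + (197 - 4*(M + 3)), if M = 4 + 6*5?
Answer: 117220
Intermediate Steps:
M = 34 (M = 4 + 30 = 34)
-277*(-423) + (197 - 4*(M + 3)) = -277*(-423) + (197 - 4*(34 + 3)) = 117171 + (197 - 4*37) = 117171 + (197 - 148) = 117171 + 49 = 117220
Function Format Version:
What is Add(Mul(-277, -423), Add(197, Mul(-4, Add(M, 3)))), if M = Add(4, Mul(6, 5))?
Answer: 117220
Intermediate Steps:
M = 34 (M = Add(4, 30) = 34)
Add(Mul(-277, -423), Add(197, Mul(-4, Add(M, 3)))) = Add(Mul(-277, -423), Add(197, Mul(-4, Add(34, 3)))) = Add(117171, Add(197, Mul(-4, 37))) = Add(117171, Add(197, -148)) = Add(117171, 49) = 117220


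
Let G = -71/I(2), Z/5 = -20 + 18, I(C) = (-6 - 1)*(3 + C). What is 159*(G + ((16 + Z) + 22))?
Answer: 167109/35 ≈ 4774.5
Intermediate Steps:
I(C) = -21 - 7*C (I(C) = -7*(3 + C) = -21 - 7*C)
Z = -10 (Z = 5*(-20 + 18) = 5*(-2) = -10)
G = 71/35 (G = -71/(-21 - 7*2) = -71/(-21 - 14) = -71/(-35) = -71*(-1/35) = 71/35 ≈ 2.0286)
159*(G + ((16 + Z) + 22)) = 159*(71/35 + ((16 - 10) + 22)) = 159*(71/35 + (6 + 22)) = 159*(71/35 + 28) = 159*(1051/35) = 167109/35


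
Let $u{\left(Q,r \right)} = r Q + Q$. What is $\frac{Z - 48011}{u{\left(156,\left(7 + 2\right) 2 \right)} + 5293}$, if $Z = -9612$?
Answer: $- \frac{57623}{8257} \approx -6.9787$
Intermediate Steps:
$u{\left(Q,r \right)} = Q + Q r$ ($u{\left(Q,r \right)} = Q r + Q = Q + Q r$)
$\frac{Z - 48011}{u{\left(156,\left(7 + 2\right) 2 \right)} + 5293} = \frac{-9612 - 48011}{156 \left(1 + \left(7 + 2\right) 2\right) + 5293} = - \frac{57623}{156 \left(1 + 9 \cdot 2\right) + 5293} = - \frac{57623}{156 \left(1 + 18\right) + 5293} = - \frac{57623}{156 \cdot 19 + 5293} = - \frac{57623}{2964 + 5293} = - \frac{57623}{8257}$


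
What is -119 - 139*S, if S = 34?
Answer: -4845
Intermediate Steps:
-119 - 139*S = -119 - 139*34 = -119 - 4726 = -4845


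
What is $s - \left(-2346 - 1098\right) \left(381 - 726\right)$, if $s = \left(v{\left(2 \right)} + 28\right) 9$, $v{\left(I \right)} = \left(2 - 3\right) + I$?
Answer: $-1187919$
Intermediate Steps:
$v{\left(I \right)} = -1 + I$
$s = 261$ ($s = \left(\left(-1 + 2\right) + 28\right) 9 = \left(1 + 28\right) 9 = 29 \cdot 9 = 261$)
$s - \left(-2346 - 1098\right) \left(381 - 726\right) = 261 - \left(-2346 - 1098\right) \left(381 - 726\right) = 261 - \left(-3444\right) \left(-345\right) = 261 - 1188180 = -1187919$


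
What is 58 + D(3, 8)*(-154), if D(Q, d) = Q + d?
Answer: -1636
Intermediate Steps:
58 + D(3, 8)*(-154) = 58 + (3 + 8)*(-154) = 58 + 11*(-154) = 58 - 1694 = -1636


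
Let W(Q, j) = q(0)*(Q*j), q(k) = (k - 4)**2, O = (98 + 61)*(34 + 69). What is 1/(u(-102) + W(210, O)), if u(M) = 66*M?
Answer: 1/55019988 ≈ 1.8175e-8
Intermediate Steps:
O = 16377 (O = 159*103 = 16377)
q(k) = (-4 + k)**2
W(Q, j) = 16*Q*j (W(Q, j) = (-4 + 0)**2*(Q*j) = (-4)**2*(Q*j) = 16*(Q*j) = 16*Q*j)
1/(u(-102) + W(210, O)) = 1/(66*(-102) + 16*210*16377) = 1/(-6732 + 55026720) = 1/55019988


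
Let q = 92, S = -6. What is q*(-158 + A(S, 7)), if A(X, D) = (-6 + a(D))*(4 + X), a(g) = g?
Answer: -14720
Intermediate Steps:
A(X, D) = (-6 + D)*(4 + X)
q*(-158 + A(S, 7)) = 92*(-158 + (-24 - 6*(-6) + 4*7 + 7*(-6))) = 92*(-158 + (-24 + 36 + 28 - 42)) = 92*(-158 - 2) = 92*(-160) = -14720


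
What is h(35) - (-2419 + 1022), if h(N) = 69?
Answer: 1466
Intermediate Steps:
h(35) - (-2419 + 1022) = 69 - (-2419 + 1022) = 69 - 1*(-1397) = 69 + 1397 = 1466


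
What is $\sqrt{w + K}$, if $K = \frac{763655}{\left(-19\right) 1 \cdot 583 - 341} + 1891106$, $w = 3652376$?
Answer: $\frac{\sqrt{722699042408178}}{11418} \approx 2354.4$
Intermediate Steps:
$K = \frac{21591884653}{11418}$ ($K = \frac{763655}{\left(-19\right) 583 - 341} + 1891106 = \frac{763655}{-11077 - 341} + 1891106 = \frac{763655}{-11418} + 1891106 = 763655 \left(- \frac{1}{11418}\right) + 1891106 = - \frac{763655}{11418} + 1891106 = \frac{21591884653}{11418} \approx 1.891 \cdot 10^{6}$)
$\sqrt{w + K} = \sqrt{3652376 + \frac{21591884653}{11418}} = \sqrt{\frac{63294713821}{11418}} = \frac{\sqrt{722699042408178}}{11418}$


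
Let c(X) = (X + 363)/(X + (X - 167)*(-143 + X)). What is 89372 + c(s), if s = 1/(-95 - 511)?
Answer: 783805994388674/8770150171 ≈ 89372.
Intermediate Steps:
s = -1/606 (s = 1/(-606) = -1/606 ≈ -0.0016502)
c(X) = (363 + X)/(X + (-167 + X)*(-143 + X))
89372 + c(s) = 89372 + (363 - 1/606)/(23881 + (-1/606)² - 309*(-1/606)) = 89372 + (219977/606)/(23881 + 1/367236 + 103/202) = 89372 + (219977/606)/(8770150171/367236) = 89372 + (367236/8770150171)*(219977/606) = 89372 + 133306062/8770150171 = 783805994388674/8770150171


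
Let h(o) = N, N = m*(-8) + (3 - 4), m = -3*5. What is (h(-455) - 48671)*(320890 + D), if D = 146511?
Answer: -22693253352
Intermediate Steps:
m = -15
N = 119 (N = -15*(-8) + (3 - 4) = 120 - 1 = 119)
h(o) = 119
(h(-455) - 48671)*(320890 + D) = (119 - 48671)*(320890 + 146511) = -48552*467401 = -22693253352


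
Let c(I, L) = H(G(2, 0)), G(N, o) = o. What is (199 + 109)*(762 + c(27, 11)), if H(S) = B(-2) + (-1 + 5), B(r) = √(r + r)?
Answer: 235928 + 616*I ≈ 2.3593e+5 + 616.0*I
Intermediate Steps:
B(r) = √2*√r (B(r) = √(2*r) = √2*√r)
H(S) = 4 + 2*I (H(S) = √2*√(-2) + (-1 + 5) = √2*(I*√2) + 4 = 2*I + 4 = 4 + 2*I)
c(I, L) = 4 + 2*I
(199 + 109)*(762 + c(27, 11)) = (199 + 109)*(762 + (4 + 2*I)) = 308*(766 + 2*I) = 235928 + 616*I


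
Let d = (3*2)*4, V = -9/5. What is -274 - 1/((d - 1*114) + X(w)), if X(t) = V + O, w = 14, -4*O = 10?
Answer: -258372/943 ≈ -273.99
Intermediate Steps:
O = -5/2 (O = -¼*10 = -5/2 ≈ -2.5000)
V = -9/5 (V = -9*⅕ = -9/5 ≈ -1.8000)
d = 24 (d = 6*4 = 24)
X(t) = -43/10 (X(t) = -9/5 - 5/2 = -43/10)
-274 - 1/((d - 1*114) + X(w)) = -274 - 1/((24 - 1*114) - 43/10) = -274 - 1/((24 - 114) - 43/10) = -274 - 1/(-90 - 43/10) = -274 - 1/(-943/10) = -274 - 1*(-10/943) = -274 + 10/943 = -258372/943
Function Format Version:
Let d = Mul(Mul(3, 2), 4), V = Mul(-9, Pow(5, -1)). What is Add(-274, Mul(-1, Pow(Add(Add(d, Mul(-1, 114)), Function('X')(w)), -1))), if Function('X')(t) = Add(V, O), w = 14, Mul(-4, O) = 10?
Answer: Rational(-258372, 943) ≈ -273.99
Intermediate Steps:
O = Rational(-5, 2) (O = Mul(Rational(-1, 4), 10) = Rational(-5, 2) ≈ -2.5000)
V = Rational(-9, 5) (V = Mul(-9, Rational(1, 5)) = Rational(-9, 5) ≈ -1.8000)
d = 24 (d = Mul(6, 4) = 24)
Function('X')(t) = Rational(-43, 10) (Function('X')(t) = Add(Rational(-9, 5), Rational(-5, 2)) = Rational(-43, 10))
Add(-274, Mul(-1, Pow(Add(Add(d, Mul(-1, 114)), Function('X')(w)), -1))) = Add(-274, Mul(-1, Pow(Add(Add(24, Mul(-1, 114)), Rational(-43, 10)), -1))) = Add(-274, Mul(-1, Pow(Add(Add(24, -114), Rational(-43, 10)), -1))) = Add(-274, Mul(-1, Pow(Add(-90, Rational(-43, 10)), -1))) = Add(-274, Mul(-1, Pow(Rational(-943, 10), -1))) = Add(-274, Mul(-1, Rational(-10, 943))) = Add(-274, Rational(10, 943)) = Rational(-258372, 943)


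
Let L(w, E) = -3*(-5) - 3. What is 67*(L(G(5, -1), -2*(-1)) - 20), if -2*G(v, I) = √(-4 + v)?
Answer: -536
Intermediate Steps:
G(v, I) = -√(-4 + v)/2
L(w, E) = 12 (L(w, E) = 15 - 3 = 12)
67*(L(G(5, -1), -2*(-1)) - 20) = 67*(12 - 20) = 67*(-8) = -536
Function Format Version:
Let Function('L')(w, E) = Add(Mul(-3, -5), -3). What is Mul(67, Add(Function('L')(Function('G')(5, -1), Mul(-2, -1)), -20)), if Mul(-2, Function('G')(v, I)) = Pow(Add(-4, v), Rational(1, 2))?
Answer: -536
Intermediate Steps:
Function('G')(v, I) = Mul(Rational(-1, 2), Pow(Add(-4, v), Rational(1, 2)))
Function('L')(w, E) = 12 (Function('L')(w, E) = Add(15, -3) = 12)
Mul(67, Add(Function('L')(Function('G')(5, -1), Mul(-2, -1)), -20)) = Mul(67, Add(12, -20)) = Mul(67, -8) = -536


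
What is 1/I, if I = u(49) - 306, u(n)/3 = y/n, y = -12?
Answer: -49/15030 ≈ -0.0032601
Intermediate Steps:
u(n) = -36/n (u(n) = 3*(-12/n) = -36/n)
I = -15030/49 (I = -36/49 - 306 = -15030/49 ≈ -306.73)
1/I = 1/(-15030/49) = -49/15030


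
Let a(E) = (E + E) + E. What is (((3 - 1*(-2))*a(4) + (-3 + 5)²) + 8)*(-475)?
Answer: -34200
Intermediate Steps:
a(E) = 3*E (a(E) = 2*E + E = 3*E)
(((3 - 1*(-2))*a(4) + (-3 + 5)²) + 8)*(-475) = (((3 - 1*(-2))*(3*4) + (-3 + 5)²) + 8)*(-475) = (((3 + 2)*12 + 2²) + 8)*(-475) = ((5*12 + 4) + 8)*(-475) = ((60 + 4) + 8)*(-475) = (64 + 8)*(-475) = 72*(-475) = -34200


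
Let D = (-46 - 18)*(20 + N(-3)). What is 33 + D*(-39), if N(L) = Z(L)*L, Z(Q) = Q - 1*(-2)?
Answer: 57441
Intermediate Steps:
Z(Q) = 2 + Q (Z(Q) = Q + 2 = 2 + Q)
N(L) = L*(2 + L) (N(L) = (2 + L)*L = L*(2 + L))
D = -1472 (D = (-46 - 18)*(20 - 3*(2 - 3)) = -64*(20 - 3*(-1)) = -64*(20 + 3) = -64*23 = -1472)
33 + D*(-39) = 33 - 1472*(-39) = 33 + 57408 = 57441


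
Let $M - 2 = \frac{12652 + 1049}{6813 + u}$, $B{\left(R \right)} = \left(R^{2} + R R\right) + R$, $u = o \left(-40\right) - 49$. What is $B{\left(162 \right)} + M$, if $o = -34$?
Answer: $\frac{142586183}{2708} \approx 52654.0$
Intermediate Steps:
$u = 1311$ ($u = \left(-34\right) \left(-40\right) - 49 = 1360 - 49 = 1311$)
$B{\left(R \right)} = R + 2 R^{2}$ ($B{\left(R \right)} = \left(R^{2} + R^{2}\right) + R = 2 R^{2} + R = R + 2 R^{2}$)
$M = \frac{9983}{2708}$ ($M = 2 + \frac{12652 + 1049}{6813 + 1311} = 2 + \frac{13701}{8124} = 2 + 13701 \cdot \frac{1}{8124} = 2 + \frac{4567}{2708} = \frac{9983}{2708} \approx 3.6865$)
$B{\left(162 \right)} + M = 162 \left(1 + 2 \cdot 162\right) + \frac{9983}{2708} = 162 \left(1 + 324\right) + \frac{9983}{2708} = 162 \cdot 325 + \frac{9983}{2708} = 52650 + \frac{9983}{2708} = \frac{142586183}{2708}$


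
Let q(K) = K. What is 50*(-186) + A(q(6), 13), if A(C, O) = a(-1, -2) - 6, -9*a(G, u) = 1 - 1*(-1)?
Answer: -83756/9 ≈ -9306.2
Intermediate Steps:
a(G, u) = -2/9 (a(G, u) = -(1 - 1*(-1))/9 = -(1 + 1)/9 = -⅑*2 = -2/9)
A(C, O) = -56/9 (A(C, O) = -2/9 - 6 = -56/9)
50*(-186) + A(q(6), 13) = 50*(-186) - 56/9 = -9300 - 56/9 = -83756/9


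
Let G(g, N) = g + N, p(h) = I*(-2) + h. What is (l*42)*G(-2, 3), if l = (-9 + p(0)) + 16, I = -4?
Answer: 630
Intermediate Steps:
p(h) = 8 + h (p(h) = -4*(-2) + h = 8 + h)
G(g, N) = N + g
l = 15 (l = (-9 + (8 + 0)) + 16 = (-9 + 8) + 16 = -1 + 16 = 15)
(l*42)*G(-2, 3) = (15*42)*(3 - 2) = 630*1 = 630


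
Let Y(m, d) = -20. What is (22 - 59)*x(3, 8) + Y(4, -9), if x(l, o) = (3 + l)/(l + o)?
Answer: -442/11 ≈ -40.182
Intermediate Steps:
x(l, o) = (3 + l)/(l + o)
(22 - 59)*x(3, 8) + Y(4, -9) = (22 - 59)*((3 + 3)/(3 + 8)) - 20 = -37*6/11 - 20 = -222/11 - 20 = -442/11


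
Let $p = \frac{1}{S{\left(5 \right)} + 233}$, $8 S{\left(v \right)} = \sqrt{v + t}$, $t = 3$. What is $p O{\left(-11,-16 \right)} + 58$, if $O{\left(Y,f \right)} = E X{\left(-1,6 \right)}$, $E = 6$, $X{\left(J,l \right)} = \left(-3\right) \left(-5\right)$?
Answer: $\frac{25357798}{434311} - \frac{180 \sqrt{2}}{434311} \approx 58.386$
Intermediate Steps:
$X{\left(J,l \right)} = 15$
$S{\left(v \right)} = \frac{\sqrt{3 + v}}{8}$ ($S{\left(v \right)} = \frac{\sqrt{v + 3}}{8} = \frac{\sqrt{3 + v}}{8}$)
$O{\left(Y,f \right)} = 90$ ($O{\left(Y,f \right)} = 6 \cdot 15 = 90$)
$p = \frac{1}{233 + \frac{\sqrt{2}}{4}}$ ($p = \frac{1}{\frac{\sqrt{3 + 5}}{8} + 233} = \frac{1}{\frac{\sqrt{8}}{8} + 233} = \frac{1}{\frac{2 \sqrt{2}}{8} + 233} = \frac{1}{\frac{\sqrt{2}}{4} + 233} = \frac{1}{233 + \frac{\sqrt{2}}{4}} \approx 0.0042853$)
$p O{\left(-11,-16 \right)} + 58 = \left(\frac{1864}{434311} - \frac{2 \sqrt{2}}{434311}\right) 90 + 58 = \left(\frac{167760}{434311} - \frac{180 \sqrt{2}}{434311}\right) + 58 = \frac{25357798}{434311} - \frac{180 \sqrt{2}}{434311}$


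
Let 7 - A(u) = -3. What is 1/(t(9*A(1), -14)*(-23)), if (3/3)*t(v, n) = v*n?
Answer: 1/28980 ≈ 3.4507e-5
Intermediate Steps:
A(u) = 10 (A(u) = 7 - 1*(-3) = 7 + 3 = 10)
t(v, n) = n*v (t(v, n) = v*n = n*v)
1/(t(9*A(1), -14)*(-23)) = 1/(-126*10*(-23)) = 1/(-14*90*(-23)) = 1/(-1260*(-23)) = 1/28980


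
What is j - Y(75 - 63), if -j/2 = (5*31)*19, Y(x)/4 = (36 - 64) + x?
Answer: -5826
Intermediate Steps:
Y(x) = -112 + 4*x (Y(x) = 4*((36 - 64) + x) = 4*(-28 + x) = -112 + 4*x)
j = -5890 (j = -2*5*31*19 = -310*19 = -2*2945 = -5890)
j - Y(75 - 63) = -5890 - (-112 + 4*(75 - 63)) = -5890 - (-112 + 4*12) = -5890 - (-112 + 48) = -5890 - 1*(-64) = -5890 + 64 = -5826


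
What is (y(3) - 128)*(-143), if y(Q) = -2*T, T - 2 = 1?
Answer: 19162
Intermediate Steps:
T = 3 (T = 2 + 1 = 3)
y(Q) = -6 (y(Q) = -2*3 = -6)
(y(3) - 128)*(-143) = (-6 - 128)*(-143) = -134*(-143) = 19162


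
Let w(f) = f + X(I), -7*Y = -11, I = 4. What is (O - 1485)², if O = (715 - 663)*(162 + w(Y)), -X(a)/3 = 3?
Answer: 2103965161/49 ≈ 4.2938e+7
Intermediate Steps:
X(a) = -9 (X(a) = -3*3 = -9)
Y = 11/7 (Y = -⅐*(-11) = 11/7 ≈ 1.5714)
w(f) = -9 + f (w(f) = f - 9 = -9 + f)
O = 56264/7 (O = (715 - 663)*(162 + (-9 + 11/7)) = 52*(162 - 52/7) = 52*(1082/7) = 56264/7 ≈ 8037.7)
(O - 1485)² = (56264/7 - 1485)² = (45869/7)² = 2103965161/49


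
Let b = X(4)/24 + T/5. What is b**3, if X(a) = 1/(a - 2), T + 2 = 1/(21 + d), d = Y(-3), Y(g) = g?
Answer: -148877/2985984 ≈ -0.049859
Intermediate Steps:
d = -3
T = -35/18 (T = -2 + 1/(21 - 3) = -2 + 1/18 = -35/18 ≈ -1.9444)
X(a) = 1/(-2 + a)
b = -53/144 (b = 1/((-2 + 4)*24) - 35/18/5 = (1/24)/2 - 35/18*1/5 = (1/2)*(1/24) - 7/18 = 1/48 - 7/18 = -53/144 ≈ -0.36806)
b**3 = (-53/144)**3 = -148877/2985984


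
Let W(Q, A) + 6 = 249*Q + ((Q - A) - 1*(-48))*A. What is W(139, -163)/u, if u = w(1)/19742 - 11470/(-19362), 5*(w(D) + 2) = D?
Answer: -21448700341950/566014721 ≈ -37894.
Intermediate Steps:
w(D) = -2 + D/5
W(Q, A) = -6 + 249*Q + A*(48 + Q - A) (W(Q, A) = -6 + (249*Q + ((Q - A) - 1*(-48))*A) = -6 + (249*Q + ((Q - A) + 48)*A) = -6 + (249*Q + (48 + Q - A)*A) = -6 + (249*Q + A*(48 + Q - A)) = -6 + 249*Q + A*(48 + Q - A))
u = 566014721/955611510 (u = (-2 + (⅕)*1)/19742 - 11470/(-19362) = (-2 + ⅕)*(1/19742) - 11470*(-1/19362) = -9/5*1/19742 + 5735/9681 = -9/98710 + 5735/9681 = 566014721/955611510 ≈ 0.59231)
W(139, -163)/u = (-6 - 1*(-163)² + 48*(-163) + 249*139 - 163*139)/(566014721/955611510) = (-6 - 1*26569 - 7824 + 34611 - 22657)*(955611510/566014721) = (-6 - 26569 - 7824 + 34611 - 22657)*(955611510/566014721) = -22445*955611510/566014721 = -21448700341950/566014721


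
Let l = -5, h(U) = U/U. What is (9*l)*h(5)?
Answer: -45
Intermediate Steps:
h(U) = 1
(9*l)*h(5) = (9*(-5))*1 = -45*1 = -45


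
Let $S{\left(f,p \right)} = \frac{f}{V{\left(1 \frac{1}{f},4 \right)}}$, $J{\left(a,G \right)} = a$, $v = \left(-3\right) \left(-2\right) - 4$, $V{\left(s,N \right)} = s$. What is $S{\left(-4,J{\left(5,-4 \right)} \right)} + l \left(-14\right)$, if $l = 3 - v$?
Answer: $2$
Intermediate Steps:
$v = 2$ ($v = 6 - 4 = 2$)
$l = 1$ ($l = 3 - 2 = 1$)
$S{\left(f,p \right)} = f^{2}$ ($S{\left(f,p \right)} = \frac{f}{1 \frac{1}{f}} = \frac{f}{\frac{1}{f}} = f f = f^{2}$)
$S{\left(-4,J{\left(5,-4 \right)} \right)} + l \left(-14\right) = \left(-4\right)^{2} + 1 \left(-14\right) = 16 - 14 = 2$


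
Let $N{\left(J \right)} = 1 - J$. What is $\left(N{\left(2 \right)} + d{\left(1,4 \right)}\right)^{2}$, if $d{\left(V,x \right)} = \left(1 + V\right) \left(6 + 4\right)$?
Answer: $361$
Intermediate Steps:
$d{\left(V,x \right)} = 10 + 10 V$ ($d{\left(V,x \right)} = \left(1 + V\right) 10 = 10 + 10 V$)
$\left(N{\left(2 \right)} + d{\left(1,4 \right)}\right)^{2} = \left(\left(1 - 2\right) + \left(10 + 10 \cdot 1\right)\right)^{2} = \left(\left(1 - 2\right) + \left(10 + 10\right)\right)^{2} = \left(-1 + 20\right)^{2} = 19^{2} = 361$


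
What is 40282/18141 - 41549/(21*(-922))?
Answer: 511226831/117082014 ≈ 4.3664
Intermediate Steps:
40282/18141 - 41549/(21*(-922)) = 40282*(1/18141) - 41549/(-19362) = 40282/18141 - 41549*(-1/19362) = 40282/18141 + 41549/19362 = 511226831/117082014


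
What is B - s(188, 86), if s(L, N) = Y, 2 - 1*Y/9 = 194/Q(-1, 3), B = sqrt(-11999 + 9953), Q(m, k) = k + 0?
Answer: 564 + I*sqrt(2046) ≈ 564.0 + 45.233*I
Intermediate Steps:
Q(m, k) = k
B = I*sqrt(2046) (B = sqrt(-2046) = I*sqrt(2046) ≈ 45.233*I)
Y = -564 (Y = 18 - 1746/3 = 18 - 9*194/3 = 18 - 582 = -564)
s(L, N) = -564
B - s(188, 86) = I*sqrt(2046) - 1*(-564) = I*sqrt(2046) + 564 = 564 + I*sqrt(2046)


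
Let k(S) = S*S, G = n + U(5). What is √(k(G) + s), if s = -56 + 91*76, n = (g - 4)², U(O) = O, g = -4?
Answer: √11621 ≈ 107.80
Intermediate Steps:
n = 64 (n = (-4 - 4)² = (-8)² = 64)
s = 6860 (s = -56 + 6916 = 6860)
G = 69 (G = 64 + 5 = 69)
k(S) = S²
√(k(G) + s) = √(69² + 6860) = √(4761 + 6860) = √11621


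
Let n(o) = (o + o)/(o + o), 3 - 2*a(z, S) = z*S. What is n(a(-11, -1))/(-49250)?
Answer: -1/49250 ≈ -2.0305e-5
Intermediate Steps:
a(z, S) = 3/2 - S*z/2 (a(z, S) = 3/2 - z*S/2 = 3/2 - S*z/2)
n(o) = 1 (n(o) = (2*o)/((2*o)) = (2*o)*(1/(2*o)) = 1)
n(a(-11, -1))/(-49250) = 1/(-49250) = 1*(-1/49250) = -1/49250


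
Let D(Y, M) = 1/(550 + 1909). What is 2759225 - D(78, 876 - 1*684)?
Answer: 6784934274/2459 ≈ 2.7592e+6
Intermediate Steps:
D(Y, M) = 1/2459
2759225 - D(78, 876 - 1*684) = 2759225 - 1*1/2459 = 2759225 - 1/2459 = 6784934274/2459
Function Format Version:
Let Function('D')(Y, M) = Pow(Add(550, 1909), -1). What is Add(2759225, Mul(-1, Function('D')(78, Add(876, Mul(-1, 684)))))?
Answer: Rational(6784934274, 2459) ≈ 2.7592e+6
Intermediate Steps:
Function('D')(Y, M) = Rational(1, 2459) (Function('D')(Y, M) = Pow(2459, -1) = Rational(1, 2459))
Add(2759225, Mul(-1, Function('D')(78, Add(876, Mul(-1, 684))))) = Add(2759225, Mul(-1, Rational(1, 2459))) = Add(2759225, Rational(-1, 2459)) = Rational(6784934274, 2459)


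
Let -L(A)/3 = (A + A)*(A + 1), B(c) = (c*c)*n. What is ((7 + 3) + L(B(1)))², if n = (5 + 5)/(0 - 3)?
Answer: 12100/9 ≈ 1344.4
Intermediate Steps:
n = -10/3 (n = 10/(-3) = 10*(-⅓) = -10/3 ≈ -3.3333)
B(c) = -10*c²/3 (B(c) = (c*c)*(-10/3) = c²*(-10/3) = -10*c²/3)
L(A) = -6*A*(1 + A) (L(A) = -3*(A + A)*(A + 1) = -3*2*A*(1 + A) = -6*A*(1 + A))
((7 + 3) + L(B(1)))² = ((7 + 3) - 6*(-10/3*1²)*(1 - 10/3*1²))² = (10 - 6*(-10/3*1)*(1 - 10/3*1))² = (10 - 6*(-10/3)*(1 - 10/3))² = (10 - 6*(-10/3)*(-7/3))² = (10 - 140/3)² = (-110/3)² = 12100/9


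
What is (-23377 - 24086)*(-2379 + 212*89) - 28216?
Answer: -782645623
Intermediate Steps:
(-23377 - 24086)*(-2379 + 212*89) - 28216 = -47463*(-2379 + 18868) - 28216 = -47463*16489 - 28216 = -782617407 - 28216 = -782645623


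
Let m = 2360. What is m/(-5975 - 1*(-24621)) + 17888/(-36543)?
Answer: -9511468/26206953 ≈ -0.36294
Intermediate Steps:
m/(-5975 - 1*(-24621)) + 17888/(-36543) = 2360/(-5975 - 1*(-24621)) + 17888/(-36543) = 2360/(-5975 + 24621) + 17888*(-1/36543) = 2360/18646 - 1376/2811 = 2360*(1/18646) - 1376/2811 = 1180/9323 - 1376/2811 = -9511468/26206953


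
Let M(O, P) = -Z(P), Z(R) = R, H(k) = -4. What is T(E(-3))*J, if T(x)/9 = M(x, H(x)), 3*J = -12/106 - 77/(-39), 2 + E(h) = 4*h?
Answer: 15388/689 ≈ 22.334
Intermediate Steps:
E(h) = -2 + 4*h
J = 3847/6201 (J = (-12/106 - 77/(-39))/3 = (-12*1/106 - 77*(-1/39))/3 = (-6/53 + 77/39)/3 = (⅓)*(3847/2067) = 3847/6201 ≈ 0.62038)
M(O, P) = -P
T(x) = 36 (T(x) = 9*(-1*(-4)) = 9*4 = 36)
T(E(-3))*J = 36*(3847/6201) = 15388/689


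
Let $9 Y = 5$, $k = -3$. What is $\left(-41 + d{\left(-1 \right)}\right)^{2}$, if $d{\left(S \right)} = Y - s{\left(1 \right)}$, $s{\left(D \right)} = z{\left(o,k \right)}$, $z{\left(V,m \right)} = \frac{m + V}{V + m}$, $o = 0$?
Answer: $\frac{139129}{81} \approx 1717.6$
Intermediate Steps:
$z{\left(V,m \right)} = 1$ ($z{\left(V,m \right)} = \frac{V + m}{V + m} = 1$)
$s{\left(D \right)} = 1$
$Y = \frac{5}{9}$ ($Y = \frac{1}{9} \cdot 5 = \frac{5}{9} \approx 0.55556$)
$d{\left(S \right)} = - \frac{4}{9}$ ($d{\left(S \right)} = \frac{5}{9} - 1 = - \frac{4}{9}$)
$\left(-41 + d{\left(-1 \right)}\right)^{2} = \left(-41 - \frac{4}{9}\right)^{2} = \left(- \frac{373}{9}\right)^{2} = \frac{139129}{81}$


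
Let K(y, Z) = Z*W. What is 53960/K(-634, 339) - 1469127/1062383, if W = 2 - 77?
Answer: -18935748131/5402217555 ≈ -3.5052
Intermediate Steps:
W = -75
K(y, Z) = -75*Z (K(y, Z) = Z*(-75) = -75*Z)
53960/K(-634, 339) - 1469127/1062383 = 53960/((-75*339)) - 1469127/1062383 = 53960/(-25425) - 1469127*1/1062383 = 53960*(-1/25425) - 1469127/1062383 = -10792/5085 - 1469127/1062383 = -18935748131/5402217555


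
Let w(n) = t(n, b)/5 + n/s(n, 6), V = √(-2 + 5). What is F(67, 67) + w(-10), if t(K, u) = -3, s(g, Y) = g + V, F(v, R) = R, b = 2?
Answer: 32704/485 + 10*√3/97 ≈ 67.609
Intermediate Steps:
V = √3 ≈ 1.7320
s(g, Y) = g + √3
w(n) = -⅗ + n/(n + √3) (w(n) = -3/5 + n/(n + √3) = -3*⅕ + n/(n + √3) = -⅗ + n/(n + √3))
F(67, 67) + w(-10) = 67 + (-⅗ - 10/(-10 + √3)) = 332/5 - 10/(-10 + √3)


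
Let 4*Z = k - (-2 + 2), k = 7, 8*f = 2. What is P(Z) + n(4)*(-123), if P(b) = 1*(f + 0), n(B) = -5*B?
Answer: 9841/4 ≈ 2460.3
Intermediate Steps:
f = 1/4 (f = (1/8)*2 = 1/4 ≈ 0.25000)
Z = 7/4 (Z = (7 - (-2 + 2))/4 = (7 - 1*0)/4 = (7 + 0)/4 = (1/4)*7 = 7/4 ≈ 1.7500)
P(b) = 1/4 (P(b) = 1*(1/4 + 0) = 1*(1/4) = 1/4)
P(Z) + n(4)*(-123) = 1/4 - 5*4*(-123) = 1/4 - 20*(-123) = 1/4 + 2460 = 9841/4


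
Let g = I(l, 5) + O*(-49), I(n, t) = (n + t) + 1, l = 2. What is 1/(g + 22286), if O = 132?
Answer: 1/15826 ≈ 6.3187e-5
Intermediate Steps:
I(n, t) = 1 + n + t
g = -6460 (g = (1 + 2 + 5) + 132*(-49) = 8 - 6468 = -6460)
1/(g + 22286) = 1/(-6460 + 22286) = 1/15826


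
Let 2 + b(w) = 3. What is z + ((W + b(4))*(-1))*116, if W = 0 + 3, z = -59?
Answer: -523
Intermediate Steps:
b(w) = 1 (b(w) = -2 + 3 = 1)
W = 3
z + ((W + b(4))*(-1))*116 = -59 + ((3 + 1)*(-1))*116 = -59 + (4*(-1))*116 = -59 - 4*116 = -59 - 464 = -523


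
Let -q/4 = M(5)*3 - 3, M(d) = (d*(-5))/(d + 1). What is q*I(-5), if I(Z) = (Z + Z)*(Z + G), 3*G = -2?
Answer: 10540/3 ≈ 3513.3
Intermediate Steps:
G = -⅔ (G = (⅓)*(-2) = -⅔ ≈ -0.66667)
M(d) = -5*d/(1 + d) (M(d) = (-5*d)/(1 + d) = -5*d/(1 + d))
I(Z) = 2*Z*(-⅔ + Z) (I(Z) = (Z + Z)*(Z - ⅔) = (2*Z)*(-⅔ + Z) = 2*Z*(-⅔ + Z))
q = 62 (q = -4*(-5*5/(1 + 5)*3 - 3) = -4*(-5*5/6*3 - 3) = -4*(-5*5*⅙*3 - 3) = -4*(-25/6*3 - 3) = -4*(-25/2 - 3) = -4*(-31/2) = 62)
q*I(-5) = 62*((⅔)*(-5)*(-2 + 3*(-5))) = 62*((⅔)*(-5)*(-2 - 15)) = 62*((⅔)*(-5)*(-17)) = 62*(170/3) = 10540/3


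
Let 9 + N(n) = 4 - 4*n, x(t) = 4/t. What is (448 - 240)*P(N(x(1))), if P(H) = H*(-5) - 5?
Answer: 20800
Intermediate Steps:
N(n) = -5 - 4*n (N(n) = -9 + (4 - 4*n) = -5 - 4*n)
P(H) = -5 - 5*H (P(H) = -5*H - 5 = -5 - 5*H)
(448 - 240)*P(N(x(1))) = (448 - 240)*(-5 - 5*(-5 - 16/1)) = 208*(-5 - 5*(-5 - 16)) = 208*(-5 - 5*(-21)) = 208*(-5 + 105) = 208*100 = 20800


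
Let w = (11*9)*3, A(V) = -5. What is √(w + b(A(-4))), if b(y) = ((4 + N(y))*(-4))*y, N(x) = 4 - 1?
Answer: √437 ≈ 20.905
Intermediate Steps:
N(x) = 3
b(y) = -28*y (b(y) = ((4 + 3)*(-4))*y = (7*(-4))*y = -28*y)
w = 297 (w = 99*3 = 297)
√(w + b(A(-4))) = √(297 - 28*(-5)) = √(297 + 140) = √437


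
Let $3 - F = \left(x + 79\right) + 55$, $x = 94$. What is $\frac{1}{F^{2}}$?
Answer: $\frac{1}{50625} \approx 1.9753 \cdot 10^{-5}$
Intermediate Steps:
$F = -225$ ($F = 3 - \left(\left(94 + 79\right) + 55\right) = 3 - \left(173 + 55\right) = 3 - 228 = -225$)
$\frac{1}{F^{2}} = \frac{1}{\left(-225\right)^{2}} = \frac{1}{50625}$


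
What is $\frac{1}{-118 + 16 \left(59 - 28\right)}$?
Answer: $\frac{1}{378} \approx 0.0026455$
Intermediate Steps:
$\frac{1}{-118 + 16 \left(59 - 28\right)} = \frac{1}{-118 + 16 \cdot 31} = \frac{1}{-118 + 496} = \frac{1}{378}$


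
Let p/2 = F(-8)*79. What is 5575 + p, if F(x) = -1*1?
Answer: 5417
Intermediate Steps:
F(x) = -1
p = -158 (p = 2*(-1*79) = 2*(-79) = -158)
5575 + p = 5575 - 158 = 5417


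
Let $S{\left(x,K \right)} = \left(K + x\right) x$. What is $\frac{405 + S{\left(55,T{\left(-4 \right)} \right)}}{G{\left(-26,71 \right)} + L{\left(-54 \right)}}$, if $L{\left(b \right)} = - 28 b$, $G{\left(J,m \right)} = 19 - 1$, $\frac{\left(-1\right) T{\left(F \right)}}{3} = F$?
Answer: $\frac{409}{153} \approx 2.6732$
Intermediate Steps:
$T{\left(F \right)} = - 3 F$
$G{\left(J,m \right)} = 18$
$S{\left(x,K \right)} = x \left(K + x\right)$
$\frac{405 + S{\left(55,T{\left(-4 \right)} \right)}}{G{\left(-26,71 \right)} + L{\left(-54 \right)}} = \frac{405 + 55 \left(\left(-3\right) \left(-4\right) + 55\right)}{18 - -1512} = \frac{405 + 55 \left(12 + 55\right)}{18 + 1512} = \frac{405 + 55 \cdot 67}{1530} = \left(405 + 3685\right) \frac{1}{1530} = 4090 \cdot \frac{1}{1530} = \frac{409}{153}$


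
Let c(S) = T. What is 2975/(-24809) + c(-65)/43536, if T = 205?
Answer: -124433755/1080084624 ≈ -0.11521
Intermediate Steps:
c(S) = 205
2975/(-24809) + c(-65)/43536 = 2975/(-24809) + 205/43536 = 2975*(-1/24809) + 205*(1/43536) = -2975/24809 + 205/43536 = -124433755/1080084624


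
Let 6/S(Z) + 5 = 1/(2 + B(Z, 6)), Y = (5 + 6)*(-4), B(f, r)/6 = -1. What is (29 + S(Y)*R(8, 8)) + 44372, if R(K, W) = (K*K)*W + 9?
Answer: 306639/7 ≈ 43806.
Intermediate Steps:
B(f, r) = -6 (B(f, r) = 6*(-1) = -6)
Y = -44 (Y = 11*(-4) = -44)
R(K, W) = 9 + W*K² (R(K, W) = K²*W + 9 = W*K² + 9 = 9 + W*K²)
S(Z) = -8/7 (S(Z) = 6/(-5 + 1/(2 - 6)) = 6/(-5 + 1/(-4)) = 6/(-5 - ¼) = 6/(-21/4) = 6*(-4/21) = -8/7)
(29 + S(Y)*R(8, 8)) + 44372 = (29 - 8*(9 + 8*8²)/7) + 44372 = (29 - 8*(9 + 8*64)/7) + 44372 = (29 - 8*(9 + 512)/7) + 44372 = (29 - 8/7*521) + 44372 = (29 - 4168/7) + 44372 = -3965/7 + 44372 = 306639/7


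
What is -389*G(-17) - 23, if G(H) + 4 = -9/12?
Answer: 7299/4 ≈ 1824.8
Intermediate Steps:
G(H) = -19/4 (G(H) = -4 - 9/12 = -4 - 9*1/12 = -4 - 3/4 = -19/4)
-389*G(-17) - 23 = -389*(-19/4) - 23 = 7391/4 - 23 = 7299/4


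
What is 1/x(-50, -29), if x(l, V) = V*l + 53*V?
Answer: -1/87 ≈ -0.011494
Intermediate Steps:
x(l, V) = 53*V + V*l
1/x(-50, -29) = 1/(-29*(53 - 50)) = 1/(-29*3) = 1/(-87) = -1/87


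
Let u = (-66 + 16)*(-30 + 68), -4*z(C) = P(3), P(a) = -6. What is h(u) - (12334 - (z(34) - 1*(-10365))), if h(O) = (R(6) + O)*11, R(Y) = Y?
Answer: -45603/2 ≈ -22802.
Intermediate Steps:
z(C) = 3/2 (z(C) = -1/4*(-6) = 3/2)
u = -1900 (u = -50*38 = -1900)
h(O) = 66 + 11*O (h(O) = (6 + O)*11 = 66 + 11*O)
h(u) - (12334 - (z(34) - 1*(-10365))) = (66 + 11*(-1900)) - (12334 - (3/2 - 1*(-10365))) = (66 - 20900) - (12334 - (3/2 + 10365)) = -20834 - (12334 - 1*20733/2) = -20834 - (12334 - 20733/2) = -20834 - 1*3935/2 = -20834 - 3935/2 = -45603/2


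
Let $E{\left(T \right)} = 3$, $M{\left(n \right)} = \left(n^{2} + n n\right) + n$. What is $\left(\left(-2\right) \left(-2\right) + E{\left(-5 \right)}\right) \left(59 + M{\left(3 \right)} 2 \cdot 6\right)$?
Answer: $2177$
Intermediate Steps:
$M{\left(n \right)} = n + 2 n^{2}$ ($M{\left(n \right)} = \left(n^{2} + n^{2}\right) + n = 2 n^{2} + n = n + 2 n^{2}$)
$\left(\left(-2\right) \left(-2\right) + E{\left(-5 \right)}\right) \left(59 + M{\left(3 \right)} 2 \cdot 6\right) = \left(\left(-2\right) \left(-2\right) + 3\right) \left(59 + 3 \left(1 + 2 \cdot 3\right) 2 \cdot 6\right) = \left(4 + 3\right) \left(59 + 3 \left(1 + 6\right) 2 \cdot 6\right) = 7 \left(59 + 3 \cdot 7 \cdot 2 \cdot 6\right) = 7 \left(59 + 21 \cdot 2 \cdot 6\right) = 7 \left(59 + 42 \cdot 6\right) = 7 \left(59 + 252\right) = 7 \cdot 311 = 2177$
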